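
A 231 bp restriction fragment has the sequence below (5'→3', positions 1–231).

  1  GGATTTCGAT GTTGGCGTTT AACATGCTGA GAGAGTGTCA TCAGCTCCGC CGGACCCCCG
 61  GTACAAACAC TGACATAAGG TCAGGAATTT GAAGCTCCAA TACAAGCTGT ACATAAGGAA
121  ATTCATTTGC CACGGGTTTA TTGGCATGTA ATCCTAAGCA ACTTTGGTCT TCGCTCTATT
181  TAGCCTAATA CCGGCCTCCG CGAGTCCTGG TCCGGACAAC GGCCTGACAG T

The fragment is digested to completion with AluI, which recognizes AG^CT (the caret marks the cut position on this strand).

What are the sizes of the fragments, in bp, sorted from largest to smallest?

AluI sites (AGCT) start at positions 43, 93, 105.
AluI cuts after base 2 of each site, so after positions 44, 94, 106.
Linear molecule, 3 cuts → 4 fragments:
  1–44 → 44 bp
  45–94 → 50 bp
  95–106 → 12 bp
  107–231 → 125 bp
Sorted largest to smallest: 125, 50, 44, 12 bp.

125, 50, 44, 12 bp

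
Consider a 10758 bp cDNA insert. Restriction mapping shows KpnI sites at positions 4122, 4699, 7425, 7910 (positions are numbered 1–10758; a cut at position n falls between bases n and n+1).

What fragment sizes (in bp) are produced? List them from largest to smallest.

Linear molecule, 4 cuts → 5 fragments:
  4122 − 0 = 4122 bp
  4699 − 4122 = 577 bp
  7425 − 4699 = 2726 bp
  7910 − 7425 = 485 bp
  10758 − 7910 = 2848 bp
Sorted largest to smallest: 4122, 2848, 2726, 577, 485 bp.

4122, 2848, 2726, 577, 485 bp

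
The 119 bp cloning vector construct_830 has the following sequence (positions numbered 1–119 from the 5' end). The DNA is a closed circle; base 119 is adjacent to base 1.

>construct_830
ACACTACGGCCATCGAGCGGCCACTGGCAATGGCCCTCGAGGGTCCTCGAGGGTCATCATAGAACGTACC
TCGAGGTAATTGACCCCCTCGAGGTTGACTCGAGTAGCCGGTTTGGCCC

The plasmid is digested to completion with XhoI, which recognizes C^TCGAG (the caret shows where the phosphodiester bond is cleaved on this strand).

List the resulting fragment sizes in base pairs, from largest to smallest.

56, 24, 18, 11, 10 bp

XhoI sites (CTCGAG) start at positions 36, 46, 70, 88, 99.
XhoI cuts after the first base of each site, so after positions 36, 46, 70, 88, 99.
Circular molecule, 5 cuts → 5 fragments:
  37–46 → 10 bp
  47–70 → 24 bp
  71–88 → 18 bp
  89–99 → 11 bp
  100–119 then 1–36 → 20 + 36 = 56 bp
Sorted largest to smallest: 56, 24, 18, 11, 10 bp.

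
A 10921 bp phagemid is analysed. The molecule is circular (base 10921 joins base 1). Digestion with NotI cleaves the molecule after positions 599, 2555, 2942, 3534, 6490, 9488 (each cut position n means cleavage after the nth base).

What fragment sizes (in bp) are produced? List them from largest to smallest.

Circular molecule, 6 cuts → 6 fragments:
  2555 − 599 = 1956 bp
  2942 − 2555 = 387 bp
  3534 − 2942 = 592 bp
  6490 − 3534 = 2956 bp
  9488 − 6490 = 2998 bp
  wrap: 10921 − 9488 + 599 = 2032 bp
Sorted largest to smallest: 2998, 2956, 2032, 1956, 592, 387 bp.

2998, 2956, 2032, 1956, 592, 387 bp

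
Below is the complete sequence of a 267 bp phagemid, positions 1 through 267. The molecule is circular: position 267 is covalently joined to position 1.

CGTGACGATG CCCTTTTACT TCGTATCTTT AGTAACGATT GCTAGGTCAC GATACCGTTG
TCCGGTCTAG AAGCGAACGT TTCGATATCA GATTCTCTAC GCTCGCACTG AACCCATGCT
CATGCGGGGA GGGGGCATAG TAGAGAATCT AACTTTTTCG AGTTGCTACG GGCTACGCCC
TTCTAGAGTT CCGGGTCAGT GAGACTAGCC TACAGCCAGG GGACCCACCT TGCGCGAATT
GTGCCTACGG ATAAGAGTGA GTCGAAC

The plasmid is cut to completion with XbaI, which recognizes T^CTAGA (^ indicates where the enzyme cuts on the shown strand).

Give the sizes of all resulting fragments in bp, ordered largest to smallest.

151, 116 bp

XbaI sites (TCTAGA) start at positions 66, 182.
XbaI cuts after the first base of each site, so after positions 66, 182.
Circular molecule, 2 cuts → 2 fragments:
  67–182 → 116 bp
  183–267 then 1–66 → 85 + 66 = 151 bp
Sorted largest to smallest: 151, 116 bp.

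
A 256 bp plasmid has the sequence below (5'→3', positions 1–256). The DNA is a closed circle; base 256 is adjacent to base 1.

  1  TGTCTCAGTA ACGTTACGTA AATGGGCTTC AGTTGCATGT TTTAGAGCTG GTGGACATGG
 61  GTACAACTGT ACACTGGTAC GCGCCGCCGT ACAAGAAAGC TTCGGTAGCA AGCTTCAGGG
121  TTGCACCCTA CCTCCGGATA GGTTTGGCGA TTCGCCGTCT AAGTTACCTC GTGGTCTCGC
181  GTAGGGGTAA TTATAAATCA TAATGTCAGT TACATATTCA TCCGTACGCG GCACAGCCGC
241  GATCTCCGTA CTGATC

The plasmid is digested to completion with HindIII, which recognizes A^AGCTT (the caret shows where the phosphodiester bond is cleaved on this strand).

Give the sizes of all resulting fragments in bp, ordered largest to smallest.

HindIII sites (AAGCTT) start at positions 97, 110.
HindIII cuts after the first base of each site, so after positions 97, 110.
Circular molecule, 2 cuts → 2 fragments:
  98–110 → 13 bp
  111–256 then 1–97 → 146 + 97 = 243 bp
Sorted largest to smallest: 243, 13 bp.

243, 13 bp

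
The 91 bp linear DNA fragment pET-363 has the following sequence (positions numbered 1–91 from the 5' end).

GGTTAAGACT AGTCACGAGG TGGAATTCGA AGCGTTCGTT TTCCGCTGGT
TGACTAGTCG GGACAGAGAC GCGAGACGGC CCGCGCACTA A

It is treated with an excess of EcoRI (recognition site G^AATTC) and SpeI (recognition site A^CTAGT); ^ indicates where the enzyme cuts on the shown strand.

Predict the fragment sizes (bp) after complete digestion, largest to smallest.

The EcoRI site (GAATTC) starts at position 23.
EcoRI cuts after the first base of each site, so after position 23.
SpeI sites (ACTAGT) start at positions 8, 53.
SpeI cuts after the first base of each site, so after positions 8, 53.
Combined cut positions: 8, 23, 53.
Linear molecule, 3 cuts → 4 fragments:
  1–8 → 8 bp
  9–23 → 15 bp
  24–53 → 30 bp
  54–91 → 38 bp
Sorted largest to smallest: 38, 30, 15, 8 bp.

38, 30, 15, 8 bp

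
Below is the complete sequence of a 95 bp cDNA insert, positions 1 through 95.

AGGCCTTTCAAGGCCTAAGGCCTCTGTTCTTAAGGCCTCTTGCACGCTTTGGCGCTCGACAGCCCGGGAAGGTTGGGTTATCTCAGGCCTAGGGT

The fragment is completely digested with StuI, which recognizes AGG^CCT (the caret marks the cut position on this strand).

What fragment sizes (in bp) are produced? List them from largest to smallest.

52, 15, 10, 8, 7, 3 bp

StuI sites (AGGCCT) start at positions 1, 11, 18, 33, 85.
StuI cuts after base 3 of each site, so after positions 3, 13, 20, 35, 87.
Linear molecule, 5 cuts → 6 fragments:
  1–3 → 3 bp
  4–13 → 10 bp
  14–20 → 7 bp
  21–35 → 15 bp
  36–87 → 52 bp
  88–95 → 8 bp
Sorted largest to smallest: 52, 15, 10, 8, 7, 3 bp.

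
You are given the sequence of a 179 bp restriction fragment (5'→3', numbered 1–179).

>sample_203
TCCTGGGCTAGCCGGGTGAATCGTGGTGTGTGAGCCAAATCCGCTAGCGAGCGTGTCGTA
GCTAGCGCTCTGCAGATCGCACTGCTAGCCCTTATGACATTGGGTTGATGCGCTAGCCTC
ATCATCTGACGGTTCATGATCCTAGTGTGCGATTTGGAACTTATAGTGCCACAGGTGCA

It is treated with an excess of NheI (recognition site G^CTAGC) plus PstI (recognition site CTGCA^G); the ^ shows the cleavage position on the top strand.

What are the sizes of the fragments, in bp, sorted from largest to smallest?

67, 36, 28, 18, 13, 10, 7 bp

NheI sites (GCTAGC) start at positions 7, 43, 61, 84, 112.
NheI cuts after the first base of each site, so after positions 7, 43, 61, 84, 112.
The PstI site (CTGCAG) starts at position 70.
PstI cuts after base 5 of each site (before the last base), so after position 74.
Combined cut positions: 7, 43, 61, 74, 84, 112.
Linear molecule, 6 cuts → 7 fragments:
  1–7 → 7 bp
  8–43 → 36 bp
  44–61 → 18 bp
  62–74 → 13 bp
  75–84 → 10 bp
  85–112 → 28 bp
  113–179 → 67 bp
Sorted largest to smallest: 67, 36, 28, 18, 13, 10, 7 bp.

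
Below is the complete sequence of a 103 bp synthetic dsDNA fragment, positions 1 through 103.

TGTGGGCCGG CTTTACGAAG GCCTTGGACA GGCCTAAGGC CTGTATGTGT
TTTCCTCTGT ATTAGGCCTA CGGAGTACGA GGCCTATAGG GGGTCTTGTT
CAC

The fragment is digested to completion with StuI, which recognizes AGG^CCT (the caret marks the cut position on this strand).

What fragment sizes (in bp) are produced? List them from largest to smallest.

StuI sites (AGGCCT) start at positions 19, 30, 37, 64, 80.
StuI cuts after base 3 of each site, so after positions 21, 32, 39, 66, 82.
Linear molecule, 5 cuts → 6 fragments:
  1–21 → 21 bp
  22–32 → 11 bp
  33–39 → 7 bp
  40–66 → 27 bp
  67–82 → 16 bp
  83–103 → 21 bp
Sorted largest to smallest: 27, 21, 21, 16, 11, 7 bp.

27, 21, 21, 16, 11, 7 bp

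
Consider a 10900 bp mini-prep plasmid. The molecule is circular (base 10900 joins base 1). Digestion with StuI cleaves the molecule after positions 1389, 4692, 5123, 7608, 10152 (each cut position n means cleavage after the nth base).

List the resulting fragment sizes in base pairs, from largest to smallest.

Circular molecule, 5 cuts → 5 fragments:
  4692 − 1389 = 3303 bp
  5123 − 4692 = 431 bp
  7608 − 5123 = 2485 bp
  10152 − 7608 = 2544 bp
  wrap: 10900 − 10152 + 1389 = 2137 bp
Sorted largest to smallest: 3303, 2544, 2485, 2137, 431 bp.

3303, 2544, 2485, 2137, 431 bp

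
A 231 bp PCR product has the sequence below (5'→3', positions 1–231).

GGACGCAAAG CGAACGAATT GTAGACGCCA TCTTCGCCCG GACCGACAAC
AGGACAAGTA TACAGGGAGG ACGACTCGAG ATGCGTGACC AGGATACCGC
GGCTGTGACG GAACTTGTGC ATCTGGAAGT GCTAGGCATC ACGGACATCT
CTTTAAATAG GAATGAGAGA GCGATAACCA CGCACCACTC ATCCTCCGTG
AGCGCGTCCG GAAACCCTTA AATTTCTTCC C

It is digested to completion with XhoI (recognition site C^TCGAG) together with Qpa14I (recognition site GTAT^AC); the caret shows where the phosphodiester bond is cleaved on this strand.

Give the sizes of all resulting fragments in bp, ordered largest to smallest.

The XhoI site (CTCGAG) starts at position 75.
XhoI cuts after the first base of each site, so after position 75.
The Qpa14I site (GTATAC) starts at position 58.
Qpa14I cuts after base 4 of each site, so after position 61.
Combined cut positions: 61, 75.
Linear molecule, 2 cuts → 3 fragments:
  1–61 → 61 bp
  62–75 → 14 bp
  76–231 → 156 bp
Sorted largest to smallest: 156, 61, 14 bp.

156, 61, 14 bp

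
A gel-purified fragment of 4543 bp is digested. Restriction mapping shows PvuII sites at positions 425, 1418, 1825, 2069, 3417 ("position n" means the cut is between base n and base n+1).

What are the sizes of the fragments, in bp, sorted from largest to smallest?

Linear molecule, 5 cuts → 6 fragments:
  425 − 0 = 425 bp
  1418 − 425 = 993 bp
  1825 − 1418 = 407 bp
  2069 − 1825 = 244 bp
  3417 − 2069 = 1348 bp
  4543 − 3417 = 1126 bp
Sorted largest to smallest: 1348, 1126, 993, 425, 407, 244 bp.

1348, 1126, 993, 425, 407, 244 bp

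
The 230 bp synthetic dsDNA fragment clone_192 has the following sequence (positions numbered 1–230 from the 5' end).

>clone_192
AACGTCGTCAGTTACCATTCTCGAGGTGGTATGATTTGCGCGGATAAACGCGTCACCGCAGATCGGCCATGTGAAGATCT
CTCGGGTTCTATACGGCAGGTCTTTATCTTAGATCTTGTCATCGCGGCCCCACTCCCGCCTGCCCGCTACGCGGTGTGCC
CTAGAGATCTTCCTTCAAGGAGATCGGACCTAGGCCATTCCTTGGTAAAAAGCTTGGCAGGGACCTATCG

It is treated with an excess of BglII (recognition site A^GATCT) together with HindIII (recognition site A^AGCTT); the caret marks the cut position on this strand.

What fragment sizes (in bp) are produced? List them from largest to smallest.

75, 54, 45, 36, 20 bp

BglII sites (AGATCT) start at positions 75, 111, 165.
BglII cuts after the first base of each site, so after positions 75, 111, 165.
The HindIII site (AAGCTT) starts at position 210.
HindIII cuts after the first base of each site, so after position 210.
Combined cut positions: 75, 111, 165, 210.
Linear molecule, 4 cuts → 5 fragments:
  1–75 → 75 bp
  76–111 → 36 bp
  112–165 → 54 bp
  166–210 → 45 bp
  211–230 → 20 bp
Sorted largest to smallest: 75, 54, 45, 36, 20 bp.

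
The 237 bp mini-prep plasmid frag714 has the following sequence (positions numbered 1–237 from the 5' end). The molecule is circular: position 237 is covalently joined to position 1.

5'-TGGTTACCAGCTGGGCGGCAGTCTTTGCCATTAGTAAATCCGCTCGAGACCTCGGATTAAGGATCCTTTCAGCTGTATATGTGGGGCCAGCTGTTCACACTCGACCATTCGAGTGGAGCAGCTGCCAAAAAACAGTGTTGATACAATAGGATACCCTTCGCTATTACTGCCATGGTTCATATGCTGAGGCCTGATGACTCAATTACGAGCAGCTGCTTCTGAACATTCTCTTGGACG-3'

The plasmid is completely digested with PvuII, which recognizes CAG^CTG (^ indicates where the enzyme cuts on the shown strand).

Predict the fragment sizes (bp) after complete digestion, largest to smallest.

PvuII sites (CAGCTG) start at positions 8, 70, 88, 119, 210.
PvuII cuts after base 3 of each site, so after positions 10, 72, 90, 121, 212.
Circular molecule, 5 cuts → 5 fragments:
  11–72 → 62 bp
  73–90 → 18 bp
  91–121 → 31 bp
  122–212 → 91 bp
  213–237 then 1–10 → 25 + 10 = 35 bp
Sorted largest to smallest: 91, 62, 35, 31, 18 bp.

91, 62, 35, 31, 18 bp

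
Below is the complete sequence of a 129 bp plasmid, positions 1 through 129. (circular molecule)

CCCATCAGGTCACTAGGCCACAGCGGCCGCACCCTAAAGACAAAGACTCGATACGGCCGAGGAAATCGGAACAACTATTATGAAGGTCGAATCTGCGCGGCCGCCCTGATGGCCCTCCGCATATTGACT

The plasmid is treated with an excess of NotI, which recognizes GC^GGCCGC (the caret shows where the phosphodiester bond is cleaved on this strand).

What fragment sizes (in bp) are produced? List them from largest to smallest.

74, 55 bp

NotI sites (GCGGCCGC) start at positions 23, 97.
NotI cuts after base 2 of each site, so after positions 24, 98.
Circular molecule, 2 cuts → 2 fragments:
  25–98 → 74 bp
  99–129 then 1–24 → 31 + 24 = 55 bp
Sorted largest to smallest: 74, 55 bp.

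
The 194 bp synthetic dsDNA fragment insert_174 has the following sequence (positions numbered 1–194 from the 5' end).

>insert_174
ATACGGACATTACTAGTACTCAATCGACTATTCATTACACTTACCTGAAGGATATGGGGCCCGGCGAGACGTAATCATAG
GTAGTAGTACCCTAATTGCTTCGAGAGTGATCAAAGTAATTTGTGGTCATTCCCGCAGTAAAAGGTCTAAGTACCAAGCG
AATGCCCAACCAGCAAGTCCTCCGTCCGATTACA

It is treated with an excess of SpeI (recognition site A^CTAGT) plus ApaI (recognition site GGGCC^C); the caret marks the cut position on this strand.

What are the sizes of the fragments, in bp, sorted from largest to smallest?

133, 49, 12 bp

The SpeI site (ACTAGT) starts at position 12.
SpeI cuts after the first base of each site, so after position 12.
The ApaI site (GGGCCC) starts at position 57.
ApaI cuts after base 5 of each site (before the last base), so after position 61.
Combined cut positions: 12, 61.
Linear molecule, 2 cuts → 3 fragments:
  1–12 → 12 bp
  13–61 → 49 bp
  62–194 → 133 bp
Sorted largest to smallest: 133, 49, 12 bp.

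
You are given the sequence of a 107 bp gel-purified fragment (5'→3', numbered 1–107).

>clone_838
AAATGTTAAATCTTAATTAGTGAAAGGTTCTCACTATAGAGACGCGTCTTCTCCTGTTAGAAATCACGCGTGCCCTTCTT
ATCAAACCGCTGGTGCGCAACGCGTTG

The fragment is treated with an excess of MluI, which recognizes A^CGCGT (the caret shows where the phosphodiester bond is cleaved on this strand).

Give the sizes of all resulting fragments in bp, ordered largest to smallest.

MluI sites (ACGCGT) start at positions 42, 66, 100.
MluI cuts after the first base of each site, so after positions 42, 66, 100.
Linear molecule, 3 cuts → 4 fragments:
  1–42 → 42 bp
  43–66 → 24 bp
  67–100 → 34 bp
  101–107 → 7 bp
Sorted largest to smallest: 42, 34, 24, 7 bp.

42, 34, 24, 7 bp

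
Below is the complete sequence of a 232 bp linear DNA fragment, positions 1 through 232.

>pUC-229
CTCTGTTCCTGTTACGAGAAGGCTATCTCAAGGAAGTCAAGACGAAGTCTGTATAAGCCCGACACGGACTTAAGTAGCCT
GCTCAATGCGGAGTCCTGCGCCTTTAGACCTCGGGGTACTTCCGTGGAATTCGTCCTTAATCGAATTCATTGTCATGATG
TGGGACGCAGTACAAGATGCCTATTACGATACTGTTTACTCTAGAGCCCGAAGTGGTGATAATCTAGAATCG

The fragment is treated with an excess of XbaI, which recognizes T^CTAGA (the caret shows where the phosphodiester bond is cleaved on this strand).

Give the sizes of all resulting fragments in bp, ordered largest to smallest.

XbaI sites (TCTAGA) start at positions 200, 223.
XbaI cuts after the first base of each site, so after positions 200, 223.
Linear molecule, 2 cuts → 3 fragments:
  1–200 → 200 bp
  201–223 → 23 bp
  224–232 → 9 bp
Sorted largest to smallest: 200, 23, 9 bp.

200, 23, 9 bp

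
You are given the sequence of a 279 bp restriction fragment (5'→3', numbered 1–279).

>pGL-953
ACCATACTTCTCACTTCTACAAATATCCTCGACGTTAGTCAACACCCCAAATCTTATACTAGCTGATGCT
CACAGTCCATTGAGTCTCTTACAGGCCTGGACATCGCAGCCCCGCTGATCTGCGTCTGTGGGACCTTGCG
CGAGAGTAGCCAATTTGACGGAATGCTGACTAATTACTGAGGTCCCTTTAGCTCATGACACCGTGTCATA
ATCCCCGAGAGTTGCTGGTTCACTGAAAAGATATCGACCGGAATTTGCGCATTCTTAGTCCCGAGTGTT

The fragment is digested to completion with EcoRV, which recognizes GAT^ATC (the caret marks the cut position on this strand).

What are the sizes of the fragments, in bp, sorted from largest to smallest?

The EcoRV site (GATATC) starts at position 240.
EcoRV cuts after base 3 of each site, so after position 242.
Linear molecule, 1 cut → 2 fragments:
  1–242 → 242 bp
  243–279 → 37 bp
Sorted largest to smallest: 242, 37 bp.

242, 37 bp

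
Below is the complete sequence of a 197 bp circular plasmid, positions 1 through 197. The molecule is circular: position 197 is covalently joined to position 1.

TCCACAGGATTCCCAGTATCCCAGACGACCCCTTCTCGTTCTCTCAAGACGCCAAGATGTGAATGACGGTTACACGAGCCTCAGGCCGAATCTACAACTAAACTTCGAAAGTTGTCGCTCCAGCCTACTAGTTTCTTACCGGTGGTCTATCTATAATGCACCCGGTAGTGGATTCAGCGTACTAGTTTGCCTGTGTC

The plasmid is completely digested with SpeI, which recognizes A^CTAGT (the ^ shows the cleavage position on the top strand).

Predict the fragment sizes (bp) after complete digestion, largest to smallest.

143, 54 bp

SpeI sites (ACTAGT) start at positions 127, 181.
SpeI cuts after the first base of each site, so after positions 127, 181.
Circular molecule, 2 cuts → 2 fragments:
  128–181 → 54 bp
  182–197 then 1–127 → 16 + 127 = 143 bp
Sorted largest to smallest: 143, 54 bp.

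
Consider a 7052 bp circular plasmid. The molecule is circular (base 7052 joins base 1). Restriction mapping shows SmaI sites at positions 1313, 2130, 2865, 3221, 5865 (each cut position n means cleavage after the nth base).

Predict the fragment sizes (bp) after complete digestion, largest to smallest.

Circular molecule, 5 cuts → 5 fragments:
  2130 − 1313 = 817 bp
  2865 − 2130 = 735 bp
  3221 − 2865 = 356 bp
  5865 − 3221 = 2644 bp
  wrap: 7052 − 5865 + 1313 = 2500 bp
Sorted largest to smallest: 2644, 2500, 817, 735, 356 bp.

2644, 2500, 817, 735, 356 bp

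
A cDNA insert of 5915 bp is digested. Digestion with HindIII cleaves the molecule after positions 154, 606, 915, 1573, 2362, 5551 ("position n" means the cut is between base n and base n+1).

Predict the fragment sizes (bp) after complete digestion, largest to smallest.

Linear molecule, 6 cuts → 7 fragments:
  154 − 0 = 154 bp
  606 − 154 = 452 bp
  915 − 606 = 309 bp
  1573 − 915 = 658 bp
  2362 − 1573 = 789 bp
  5551 − 2362 = 3189 bp
  5915 − 5551 = 364 bp
Sorted largest to smallest: 3189, 789, 658, 452, 364, 309, 154 bp.

3189, 789, 658, 452, 364, 309, 154 bp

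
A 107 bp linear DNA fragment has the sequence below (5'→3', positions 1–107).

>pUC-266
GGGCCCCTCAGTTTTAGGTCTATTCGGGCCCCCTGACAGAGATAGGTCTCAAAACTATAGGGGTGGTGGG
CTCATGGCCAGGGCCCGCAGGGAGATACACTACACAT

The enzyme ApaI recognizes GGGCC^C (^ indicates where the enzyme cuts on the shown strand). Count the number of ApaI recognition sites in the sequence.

3

GGGCCC occurs starting at positions 1, 26, 81.
ApaI cuts at 3 sites.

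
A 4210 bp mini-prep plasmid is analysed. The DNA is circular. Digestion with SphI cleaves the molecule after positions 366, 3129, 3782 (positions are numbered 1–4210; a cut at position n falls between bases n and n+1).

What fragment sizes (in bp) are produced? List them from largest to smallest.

Circular molecule, 3 cuts → 3 fragments:
  3129 − 366 = 2763 bp
  3782 − 3129 = 653 bp
  wrap: 4210 − 3782 + 366 = 794 bp
Sorted largest to smallest: 2763, 794, 653 bp.

2763, 794, 653 bp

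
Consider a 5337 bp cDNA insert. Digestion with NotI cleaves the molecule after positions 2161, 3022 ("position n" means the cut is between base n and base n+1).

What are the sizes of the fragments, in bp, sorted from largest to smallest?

Linear molecule, 2 cuts → 3 fragments:
  2161 − 0 = 2161 bp
  3022 − 2161 = 861 bp
  5337 − 3022 = 2315 bp
Sorted largest to smallest: 2315, 2161, 861 bp.

2315, 2161, 861 bp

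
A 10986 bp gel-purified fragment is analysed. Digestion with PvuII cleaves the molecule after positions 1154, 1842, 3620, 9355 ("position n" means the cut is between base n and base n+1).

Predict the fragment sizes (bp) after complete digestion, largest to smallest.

Linear molecule, 4 cuts → 5 fragments:
  1154 − 0 = 1154 bp
  1842 − 1154 = 688 bp
  3620 − 1842 = 1778 bp
  9355 − 3620 = 5735 bp
  10986 − 9355 = 1631 bp
Sorted largest to smallest: 5735, 1778, 1631, 1154, 688 bp.

5735, 1778, 1631, 1154, 688 bp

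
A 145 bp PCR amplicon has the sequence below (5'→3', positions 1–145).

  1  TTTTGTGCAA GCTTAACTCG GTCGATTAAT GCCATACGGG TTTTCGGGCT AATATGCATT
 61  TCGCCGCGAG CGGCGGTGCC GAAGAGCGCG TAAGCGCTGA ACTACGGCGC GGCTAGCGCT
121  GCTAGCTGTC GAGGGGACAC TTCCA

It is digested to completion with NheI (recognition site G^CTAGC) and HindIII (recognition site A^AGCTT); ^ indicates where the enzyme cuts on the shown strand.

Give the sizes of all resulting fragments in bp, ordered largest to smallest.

103, 24, 9, 9 bp

NheI sites (GCTAGC) start at positions 112, 121.
NheI cuts after the first base of each site, so after positions 112, 121.
The HindIII site (AAGCTT) starts at position 9.
HindIII cuts after the first base of each site, so after position 9.
Combined cut positions: 9, 112, 121.
Linear molecule, 3 cuts → 4 fragments:
  1–9 → 9 bp
  10–112 → 103 bp
  113–121 → 9 bp
  122–145 → 24 bp
Sorted largest to smallest: 103, 24, 9, 9 bp.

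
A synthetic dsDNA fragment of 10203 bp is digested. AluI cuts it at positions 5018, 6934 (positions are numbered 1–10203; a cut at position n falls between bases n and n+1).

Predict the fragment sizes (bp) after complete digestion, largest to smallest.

Linear molecule, 2 cuts → 3 fragments:
  5018 − 0 = 5018 bp
  6934 − 5018 = 1916 bp
  10203 − 6934 = 3269 bp
Sorted largest to smallest: 5018, 3269, 1916 bp.

5018, 3269, 1916 bp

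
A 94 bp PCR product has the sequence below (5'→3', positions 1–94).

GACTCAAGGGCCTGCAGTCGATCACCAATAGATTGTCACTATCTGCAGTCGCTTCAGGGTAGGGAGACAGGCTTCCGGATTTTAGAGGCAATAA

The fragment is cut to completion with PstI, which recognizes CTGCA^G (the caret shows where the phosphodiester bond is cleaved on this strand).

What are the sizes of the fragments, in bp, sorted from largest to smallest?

47, 31, 16 bp

PstI sites (CTGCAG) start at positions 12, 43.
PstI cuts after base 5 of each site (before the last base), so after positions 16, 47.
Linear molecule, 2 cuts → 3 fragments:
  1–16 → 16 bp
  17–47 → 31 bp
  48–94 → 47 bp
Sorted largest to smallest: 47, 31, 16 bp.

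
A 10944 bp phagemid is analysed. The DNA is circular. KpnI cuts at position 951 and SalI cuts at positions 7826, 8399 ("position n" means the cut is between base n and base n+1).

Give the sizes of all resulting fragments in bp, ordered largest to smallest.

Combined cut positions (sorted): 951, 7826, 8399.
Circular molecule, 3 cuts → 3 fragments:
  7826 − 951 = 6875 bp
  8399 − 7826 = 573 bp
  wrap: 10944 − 8399 + 951 = 3496 bp
Sorted largest to smallest: 6875, 3496, 573 bp.

6875, 3496, 573 bp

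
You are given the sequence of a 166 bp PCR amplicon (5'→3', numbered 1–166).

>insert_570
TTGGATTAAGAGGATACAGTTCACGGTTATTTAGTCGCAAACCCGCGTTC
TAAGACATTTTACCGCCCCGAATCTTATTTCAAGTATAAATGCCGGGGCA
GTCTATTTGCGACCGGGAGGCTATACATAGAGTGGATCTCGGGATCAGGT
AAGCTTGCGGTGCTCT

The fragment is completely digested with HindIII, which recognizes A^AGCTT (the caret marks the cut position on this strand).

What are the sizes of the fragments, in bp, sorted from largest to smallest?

The HindIII site (AAGCTT) starts at position 151.
HindIII cuts after the first base of each site, so after position 151.
Linear molecule, 1 cut → 2 fragments:
  1–151 → 151 bp
  152–166 → 15 bp
Sorted largest to smallest: 151, 15 bp.

151, 15 bp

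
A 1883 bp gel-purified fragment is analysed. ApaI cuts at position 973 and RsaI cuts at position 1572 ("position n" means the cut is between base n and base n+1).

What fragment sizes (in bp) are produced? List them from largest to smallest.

Combined cut positions (sorted): 973, 1572.
Linear molecule, 2 cuts → 3 fragments:
  973 − 0 = 973 bp
  1572 − 973 = 599 bp
  1883 − 1572 = 311 bp
Sorted largest to smallest: 973, 599, 311 bp.

973, 599, 311 bp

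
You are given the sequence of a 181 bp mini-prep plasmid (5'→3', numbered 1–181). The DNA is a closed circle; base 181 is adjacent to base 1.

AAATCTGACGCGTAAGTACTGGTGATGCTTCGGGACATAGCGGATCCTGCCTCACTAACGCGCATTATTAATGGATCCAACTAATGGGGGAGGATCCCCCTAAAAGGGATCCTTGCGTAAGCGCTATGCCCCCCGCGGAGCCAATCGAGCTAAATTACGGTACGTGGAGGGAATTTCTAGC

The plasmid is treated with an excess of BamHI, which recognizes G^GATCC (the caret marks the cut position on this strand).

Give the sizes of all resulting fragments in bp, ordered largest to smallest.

BamHI sites (GGATCC) start at positions 42, 73, 92, 107.
BamHI cuts after the first base of each site, so after positions 42, 73, 92, 107.
Circular molecule, 4 cuts → 4 fragments:
  43–73 → 31 bp
  74–92 → 19 bp
  93–107 → 15 bp
  108–181 then 1–42 → 74 + 42 = 116 bp
Sorted largest to smallest: 116, 31, 19, 15 bp.

116, 31, 19, 15 bp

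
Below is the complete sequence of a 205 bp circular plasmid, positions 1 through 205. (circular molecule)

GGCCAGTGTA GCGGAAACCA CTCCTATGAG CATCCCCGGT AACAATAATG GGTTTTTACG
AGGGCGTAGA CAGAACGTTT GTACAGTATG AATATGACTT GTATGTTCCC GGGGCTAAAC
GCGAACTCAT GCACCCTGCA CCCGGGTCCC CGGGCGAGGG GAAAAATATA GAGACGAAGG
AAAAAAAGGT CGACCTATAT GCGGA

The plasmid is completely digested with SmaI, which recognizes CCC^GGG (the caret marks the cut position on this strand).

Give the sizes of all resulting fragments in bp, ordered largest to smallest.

SmaI sites (CCCGGG) start at positions 108, 141, 149.
SmaI cuts after base 3 of each site, so after positions 110, 143, 151.
Circular molecule, 3 cuts → 3 fragments:
  111–143 → 33 bp
  144–151 → 8 bp
  152–205 then 1–110 → 54 + 110 = 164 bp
Sorted largest to smallest: 164, 33, 8 bp.

164, 33, 8 bp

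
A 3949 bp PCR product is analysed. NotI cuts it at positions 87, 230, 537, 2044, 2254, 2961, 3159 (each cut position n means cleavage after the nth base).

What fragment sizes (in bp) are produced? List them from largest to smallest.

1507, 790, 707, 307, 210, 198, 143, 87 bp

Linear molecule, 7 cuts → 8 fragments:
  87 − 0 = 87 bp
  230 − 87 = 143 bp
  537 − 230 = 307 bp
  2044 − 537 = 1507 bp
  2254 − 2044 = 210 bp
  2961 − 2254 = 707 bp
  3159 − 2961 = 198 bp
  3949 − 3159 = 790 bp
Sorted largest to smallest: 1507, 790, 707, 307, 210, 198, 143, 87 bp.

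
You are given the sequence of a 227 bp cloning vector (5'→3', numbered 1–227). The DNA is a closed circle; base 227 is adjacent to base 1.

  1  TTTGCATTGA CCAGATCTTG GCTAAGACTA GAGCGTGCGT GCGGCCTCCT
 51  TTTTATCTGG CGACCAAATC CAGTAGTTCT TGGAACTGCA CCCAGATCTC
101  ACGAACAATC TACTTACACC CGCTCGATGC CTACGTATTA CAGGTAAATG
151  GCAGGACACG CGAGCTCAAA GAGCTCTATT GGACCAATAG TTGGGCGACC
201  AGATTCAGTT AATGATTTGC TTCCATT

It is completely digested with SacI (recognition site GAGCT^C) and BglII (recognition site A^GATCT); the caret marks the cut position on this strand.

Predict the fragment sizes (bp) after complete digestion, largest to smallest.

SacI sites (GAGCTC) start at positions 162, 171.
SacI cuts after base 5 of each site (before the last base), so after positions 166, 175.
BglII sites (AGATCT) start at positions 13, 94.
BglII cuts after the first base of each site, so after positions 13, 94.
Combined cut positions: 13, 94, 166, 175.
Circular molecule, 4 cuts → 4 fragments:
  14–94 → 81 bp
  95–166 → 72 bp
  167–175 → 9 bp
  176–227 then 1–13 → 52 + 13 = 65 bp
Sorted largest to smallest: 81, 72, 65, 9 bp.

81, 72, 65, 9 bp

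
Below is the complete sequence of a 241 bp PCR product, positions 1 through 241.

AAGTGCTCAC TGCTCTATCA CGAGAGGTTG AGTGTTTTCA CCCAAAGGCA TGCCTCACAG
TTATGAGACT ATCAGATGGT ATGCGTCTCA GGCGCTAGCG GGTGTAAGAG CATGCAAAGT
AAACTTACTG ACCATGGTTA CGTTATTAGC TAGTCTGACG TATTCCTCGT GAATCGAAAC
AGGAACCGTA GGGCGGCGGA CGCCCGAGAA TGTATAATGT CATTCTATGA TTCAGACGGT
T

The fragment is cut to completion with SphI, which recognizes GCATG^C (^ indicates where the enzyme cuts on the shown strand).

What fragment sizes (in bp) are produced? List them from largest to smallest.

127, 62, 52 bp

SphI sites (GCATGC) start at positions 48, 110.
SphI cuts after base 5 of each site (before the last base), so after positions 52, 114.
Linear molecule, 2 cuts → 3 fragments:
  1–52 → 52 bp
  53–114 → 62 bp
  115–241 → 127 bp
Sorted largest to smallest: 127, 62, 52 bp.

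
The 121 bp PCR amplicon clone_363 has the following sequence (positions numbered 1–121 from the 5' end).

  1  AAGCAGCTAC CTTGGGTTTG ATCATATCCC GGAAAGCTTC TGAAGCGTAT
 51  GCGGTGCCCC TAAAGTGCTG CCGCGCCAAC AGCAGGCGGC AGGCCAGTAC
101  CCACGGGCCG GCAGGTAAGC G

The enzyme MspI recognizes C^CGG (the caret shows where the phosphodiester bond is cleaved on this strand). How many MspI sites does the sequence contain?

2

CCGG occurs starting at positions 29, 108.
MspI cuts at 2 sites.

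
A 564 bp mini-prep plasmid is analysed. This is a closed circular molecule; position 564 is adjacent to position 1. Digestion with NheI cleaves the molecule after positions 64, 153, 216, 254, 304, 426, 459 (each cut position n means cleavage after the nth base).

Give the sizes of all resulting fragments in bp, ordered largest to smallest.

Circular molecule, 7 cuts → 7 fragments:
  153 − 64 = 89 bp
  216 − 153 = 63 bp
  254 − 216 = 38 bp
  304 − 254 = 50 bp
  426 − 304 = 122 bp
  459 − 426 = 33 bp
  wrap: 564 − 459 + 64 = 169 bp
Sorted largest to smallest: 169, 122, 89, 63, 50, 38, 33 bp.

169, 122, 89, 63, 50, 38, 33 bp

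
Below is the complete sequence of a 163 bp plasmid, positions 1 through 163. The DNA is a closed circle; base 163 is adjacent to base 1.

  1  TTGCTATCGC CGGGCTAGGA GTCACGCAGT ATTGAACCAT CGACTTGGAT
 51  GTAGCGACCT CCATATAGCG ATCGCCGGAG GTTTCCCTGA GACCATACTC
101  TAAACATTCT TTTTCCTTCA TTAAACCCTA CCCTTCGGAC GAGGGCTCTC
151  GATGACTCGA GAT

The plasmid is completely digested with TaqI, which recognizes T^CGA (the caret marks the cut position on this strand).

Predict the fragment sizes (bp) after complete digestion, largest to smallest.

109, 46, 8 bp

TaqI sites (TCGA) start at positions 40, 149, 157.
TaqI cuts after the first base of each site, so after positions 40, 149, 157.
Circular molecule, 3 cuts → 3 fragments:
  41–149 → 109 bp
  150–157 → 8 bp
  158–163 then 1–40 → 6 + 40 = 46 bp
Sorted largest to smallest: 109, 46, 8 bp.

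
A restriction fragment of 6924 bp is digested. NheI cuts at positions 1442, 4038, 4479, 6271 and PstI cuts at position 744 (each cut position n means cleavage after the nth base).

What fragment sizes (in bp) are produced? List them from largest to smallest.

Combined cut positions (sorted): 744, 1442, 4038, 4479, 6271.
Linear molecule, 5 cuts → 6 fragments:
  744 − 0 = 744 bp
  1442 − 744 = 698 bp
  4038 − 1442 = 2596 bp
  4479 − 4038 = 441 bp
  6271 − 4479 = 1792 bp
  6924 − 6271 = 653 bp
Sorted largest to smallest: 2596, 1792, 744, 698, 653, 441 bp.

2596, 1792, 744, 698, 653, 441 bp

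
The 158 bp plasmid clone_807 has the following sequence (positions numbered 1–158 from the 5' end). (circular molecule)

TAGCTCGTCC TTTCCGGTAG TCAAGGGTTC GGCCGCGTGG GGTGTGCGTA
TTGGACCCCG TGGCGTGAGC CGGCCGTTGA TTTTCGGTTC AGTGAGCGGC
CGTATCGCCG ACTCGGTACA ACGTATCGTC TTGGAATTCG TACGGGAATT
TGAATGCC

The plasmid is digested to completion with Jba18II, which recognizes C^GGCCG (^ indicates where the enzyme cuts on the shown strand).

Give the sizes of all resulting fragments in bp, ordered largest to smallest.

Jba18II sites (CGGCCG) start at positions 30, 71, 97.
Jba18II cuts after the first base of each site, so after positions 30, 71, 97.
Circular molecule, 3 cuts → 3 fragments:
  31–71 → 41 bp
  72–97 → 26 bp
  98–158 then 1–30 → 61 + 30 = 91 bp
Sorted largest to smallest: 91, 41, 26 bp.

91, 41, 26 bp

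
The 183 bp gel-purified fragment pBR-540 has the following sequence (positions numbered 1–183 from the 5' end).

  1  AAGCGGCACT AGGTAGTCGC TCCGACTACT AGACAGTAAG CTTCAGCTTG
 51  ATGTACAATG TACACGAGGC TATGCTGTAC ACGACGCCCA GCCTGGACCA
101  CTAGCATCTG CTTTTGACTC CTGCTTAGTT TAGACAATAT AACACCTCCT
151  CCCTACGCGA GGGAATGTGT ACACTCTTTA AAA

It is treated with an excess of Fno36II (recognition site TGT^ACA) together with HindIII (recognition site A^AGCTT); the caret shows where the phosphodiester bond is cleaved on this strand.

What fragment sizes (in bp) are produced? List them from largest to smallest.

92, 38, 17, 16, 13, 7 bp

Fno36II sites (TGTACA) start at positions 52, 59, 76, 168.
Fno36II cuts after base 3 of each site, so after positions 54, 61, 78, 170.
The HindIII site (AAGCTT) starts at position 38.
HindIII cuts after the first base of each site, so after position 38.
Combined cut positions: 38, 54, 61, 78, 170.
Linear molecule, 5 cuts → 6 fragments:
  1–38 → 38 bp
  39–54 → 16 bp
  55–61 → 7 bp
  62–78 → 17 bp
  79–170 → 92 bp
  171–183 → 13 bp
Sorted largest to smallest: 92, 38, 17, 16, 13, 7 bp.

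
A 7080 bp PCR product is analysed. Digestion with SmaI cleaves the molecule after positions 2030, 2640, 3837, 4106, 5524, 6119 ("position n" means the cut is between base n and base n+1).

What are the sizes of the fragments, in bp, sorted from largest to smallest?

2030, 1418, 1197, 961, 610, 595, 269 bp

Linear molecule, 6 cuts → 7 fragments:
  2030 − 0 = 2030 bp
  2640 − 2030 = 610 bp
  3837 − 2640 = 1197 bp
  4106 − 3837 = 269 bp
  5524 − 4106 = 1418 bp
  6119 − 5524 = 595 bp
  7080 − 6119 = 961 bp
Sorted largest to smallest: 2030, 1418, 1197, 961, 610, 595, 269 bp.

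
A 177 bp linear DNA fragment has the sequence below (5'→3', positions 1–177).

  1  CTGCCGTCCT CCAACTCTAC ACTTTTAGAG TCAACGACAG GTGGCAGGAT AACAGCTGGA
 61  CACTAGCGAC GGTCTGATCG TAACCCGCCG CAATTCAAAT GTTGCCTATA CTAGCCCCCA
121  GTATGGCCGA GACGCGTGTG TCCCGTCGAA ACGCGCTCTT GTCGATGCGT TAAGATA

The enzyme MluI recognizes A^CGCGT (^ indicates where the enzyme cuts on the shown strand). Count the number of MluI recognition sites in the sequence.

1

ACGCGT occurs starting at position 132.
MluI cuts at 1 site.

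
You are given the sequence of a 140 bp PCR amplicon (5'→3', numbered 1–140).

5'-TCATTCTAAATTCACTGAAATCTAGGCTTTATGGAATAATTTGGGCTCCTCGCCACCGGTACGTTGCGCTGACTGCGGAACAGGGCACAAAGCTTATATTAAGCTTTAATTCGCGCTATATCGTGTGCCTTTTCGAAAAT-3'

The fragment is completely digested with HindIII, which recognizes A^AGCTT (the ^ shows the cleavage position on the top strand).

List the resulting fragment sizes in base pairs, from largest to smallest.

90, 39, 11 bp

HindIII sites (AAGCTT) start at positions 90, 101.
HindIII cuts after the first base of each site, so after positions 90, 101.
Linear molecule, 2 cuts → 3 fragments:
  1–90 → 90 bp
  91–101 → 11 bp
  102–140 → 39 bp
Sorted largest to smallest: 90, 39, 11 bp.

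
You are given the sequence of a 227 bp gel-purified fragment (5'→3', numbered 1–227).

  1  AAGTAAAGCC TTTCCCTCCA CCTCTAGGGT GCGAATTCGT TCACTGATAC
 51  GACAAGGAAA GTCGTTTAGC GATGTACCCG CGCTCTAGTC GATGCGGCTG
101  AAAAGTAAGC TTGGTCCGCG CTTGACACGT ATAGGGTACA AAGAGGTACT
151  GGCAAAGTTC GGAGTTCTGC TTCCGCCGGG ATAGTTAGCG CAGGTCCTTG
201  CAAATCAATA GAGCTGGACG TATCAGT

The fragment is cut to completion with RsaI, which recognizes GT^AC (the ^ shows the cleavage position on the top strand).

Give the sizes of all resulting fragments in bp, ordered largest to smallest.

RsaI sites (GTAC) start at positions 74, 136, 146.
RsaI cuts after base 2 of each site, so after positions 75, 137, 147.
Linear molecule, 3 cuts → 4 fragments:
  1–75 → 75 bp
  76–137 → 62 bp
  138–147 → 10 bp
  148–227 → 80 bp
Sorted largest to smallest: 80, 75, 62, 10 bp.

80, 75, 62, 10 bp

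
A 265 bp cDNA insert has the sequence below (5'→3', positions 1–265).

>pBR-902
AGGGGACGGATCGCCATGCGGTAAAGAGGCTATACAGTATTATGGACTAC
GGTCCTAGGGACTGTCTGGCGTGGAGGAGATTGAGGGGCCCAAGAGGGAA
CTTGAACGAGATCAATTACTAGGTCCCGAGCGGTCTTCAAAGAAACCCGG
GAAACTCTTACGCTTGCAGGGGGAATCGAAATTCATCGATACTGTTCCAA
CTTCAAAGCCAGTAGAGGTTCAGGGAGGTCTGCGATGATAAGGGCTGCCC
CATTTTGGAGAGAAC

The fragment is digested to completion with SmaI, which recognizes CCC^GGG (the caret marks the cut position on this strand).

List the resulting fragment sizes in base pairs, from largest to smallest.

148, 117 bp

The SmaI site (CCCGGG) starts at position 146.
SmaI cuts after base 3 of each site, so after position 148.
Linear molecule, 1 cut → 2 fragments:
  1–148 → 148 bp
  149–265 → 117 bp
Sorted largest to smallest: 148, 117 bp.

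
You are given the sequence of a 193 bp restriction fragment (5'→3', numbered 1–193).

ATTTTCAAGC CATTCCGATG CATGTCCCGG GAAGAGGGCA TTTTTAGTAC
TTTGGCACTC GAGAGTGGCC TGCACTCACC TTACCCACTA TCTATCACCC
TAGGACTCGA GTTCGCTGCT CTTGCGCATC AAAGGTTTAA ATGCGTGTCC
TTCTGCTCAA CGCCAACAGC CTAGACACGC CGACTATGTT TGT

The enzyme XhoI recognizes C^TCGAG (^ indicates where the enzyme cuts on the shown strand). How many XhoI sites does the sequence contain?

CTCGAG occurs starting at positions 58, 106.
XhoI cuts at 2 sites.

2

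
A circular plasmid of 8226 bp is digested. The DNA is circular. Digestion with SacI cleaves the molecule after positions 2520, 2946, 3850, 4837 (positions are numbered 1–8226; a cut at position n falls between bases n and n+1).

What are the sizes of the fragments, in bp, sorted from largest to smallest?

Circular molecule, 4 cuts → 4 fragments:
  2946 − 2520 = 426 bp
  3850 − 2946 = 904 bp
  4837 − 3850 = 987 bp
  wrap: 8226 − 4837 + 2520 = 5909 bp
Sorted largest to smallest: 5909, 987, 904, 426 bp.

5909, 987, 904, 426 bp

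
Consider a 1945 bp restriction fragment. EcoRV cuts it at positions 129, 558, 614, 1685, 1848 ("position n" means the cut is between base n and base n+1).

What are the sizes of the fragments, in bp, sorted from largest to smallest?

Linear molecule, 5 cuts → 6 fragments:
  129 − 0 = 129 bp
  558 − 129 = 429 bp
  614 − 558 = 56 bp
  1685 − 614 = 1071 bp
  1848 − 1685 = 163 bp
  1945 − 1848 = 97 bp
Sorted largest to smallest: 1071, 429, 163, 129, 97, 56 bp.

1071, 429, 163, 129, 97, 56 bp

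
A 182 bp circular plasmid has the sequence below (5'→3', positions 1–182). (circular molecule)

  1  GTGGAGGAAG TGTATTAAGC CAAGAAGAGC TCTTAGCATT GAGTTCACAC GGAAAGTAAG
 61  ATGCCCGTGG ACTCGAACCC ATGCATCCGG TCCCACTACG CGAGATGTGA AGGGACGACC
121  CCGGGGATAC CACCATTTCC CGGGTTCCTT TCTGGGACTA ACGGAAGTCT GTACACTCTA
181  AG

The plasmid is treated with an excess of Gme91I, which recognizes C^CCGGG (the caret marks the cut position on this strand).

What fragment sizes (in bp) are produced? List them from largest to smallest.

163, 19 bp

Gme91I sites (CCCGGG) start at positions 120, 139.
Gme91I cuts after the first base of each site, so after positions 120, 139.
Circular molecule, 2 cuts → 2 fragments:
  121–139 → 19 bp
  140–182 then 1–120 → 43 + 120 = 163 bp
Sorted largest to smallest: 163, 19 bp.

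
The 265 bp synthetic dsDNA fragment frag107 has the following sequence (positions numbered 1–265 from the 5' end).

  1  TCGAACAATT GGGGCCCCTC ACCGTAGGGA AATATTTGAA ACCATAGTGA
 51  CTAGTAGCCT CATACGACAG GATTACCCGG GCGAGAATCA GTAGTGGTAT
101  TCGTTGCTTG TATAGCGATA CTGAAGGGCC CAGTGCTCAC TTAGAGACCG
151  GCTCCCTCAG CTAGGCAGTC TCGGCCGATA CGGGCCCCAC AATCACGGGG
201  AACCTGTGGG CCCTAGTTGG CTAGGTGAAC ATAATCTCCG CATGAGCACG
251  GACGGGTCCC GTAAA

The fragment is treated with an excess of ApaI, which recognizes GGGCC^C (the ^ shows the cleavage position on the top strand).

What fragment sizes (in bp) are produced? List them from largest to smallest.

114, 56, 53, 26, 16 bp

ApaI sites (GGGCCC) start at positions 12, 126, 182, 208.
ApaI cuts after base 5 of each site (before the last base), so after positions 16, 130, 186, 212.
Linear molecule, 4 cuts → 5 fragments:
  1–16 → 16 bp
  17–130 → 114 bp
  131–186 → 56 bp
  187–212 → 26 bp
  213–265 → 53 bp
Sorted largest to smallest: 114, 56, 53, 26, 16 bp.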